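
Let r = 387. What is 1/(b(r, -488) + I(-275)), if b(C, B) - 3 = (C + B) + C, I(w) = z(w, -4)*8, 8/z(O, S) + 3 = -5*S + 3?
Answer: 5/1461 ≈ 0.0034223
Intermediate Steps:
z(O, S) = -8/(5*S) (z(O, S) = 8/(-3 + (-5*S + 3)) = 8/(-3 + (3 - 5*S)) = 8/((-5*S)) = 8*(-1/(5*S)) = -8/(5*S))
I(w) = 16/5 (I(w) = -8/5/(-4)*8 = -8/5*(-1/4)*8 = (2/5)*8 = 16/5)
b(C, B) = 3 + B + 2*C (b(C, B) = 3 + ((C + B) + C) = 3 + ((B + C) + C) = 3 + (B + 2*C) = 3 + B + 2*C)
1/(b(r, -488) + I(-275)) = 1/((3 - 488 + 2*387) + 16/5) = 1/((3 - 488 + 774) + 16/5) = 1/(289 + 16/5) = 1/(1461/5) = 5/1461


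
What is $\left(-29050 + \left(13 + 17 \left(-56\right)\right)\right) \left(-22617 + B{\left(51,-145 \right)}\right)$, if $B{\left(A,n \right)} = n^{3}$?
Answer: $92103476338$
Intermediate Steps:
$\left(-29050 + \left(13 + 17 \left(-56\right)\right)\right) \left(-22617 + B{\left(51,-145 \right)}\right) = \left(-29050 + \left(13 + 17 \left(-56\right)\right)\right) \left(-22617 + \left(-145\right)^{3}\right) = \left(-29050 + \left(13 - 952\right)\right) \left(-22617 - 3048625\right) = \left(-29050 - 939\right) \left(-3071242\right) = \left(-29989\right) \left(-3071242\right) = 92103476338$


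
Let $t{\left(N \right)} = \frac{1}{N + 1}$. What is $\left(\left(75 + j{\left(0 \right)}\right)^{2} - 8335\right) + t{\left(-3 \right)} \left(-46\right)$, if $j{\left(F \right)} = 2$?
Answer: $-2383$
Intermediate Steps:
$t{\left(N \right)} = \frac{1}{1 + N}$
$\left(\left(75 + j{\left(0 \right)}\right)^{2} - 8335\right) + t{\left(-3 \right)} \left(-46\right) = \left(\left(75 + 2\right)^{2} - 8335\right) + \frac{1}{1 - 3} \left(-46\right) = \left(77^{2} - 8335\right) + \frac{1}{-2} \left(-46\right) = \left(5929 - 8335\right) - -23 = -2406 + 23 = -2383$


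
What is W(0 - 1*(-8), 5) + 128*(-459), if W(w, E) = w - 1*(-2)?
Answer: -58742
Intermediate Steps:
W(w, E) = 2 + w (W(w, E) = w + 2 = 2 + w)
W(0 - 1*(-8), 5) + 128*(-459) = (2 + (0 - 1*(-8))) + 128*(-459) = (2 + (0 + 8)) - 58752 = (2 + 8) - 58752 = 10 - 58752 = -58742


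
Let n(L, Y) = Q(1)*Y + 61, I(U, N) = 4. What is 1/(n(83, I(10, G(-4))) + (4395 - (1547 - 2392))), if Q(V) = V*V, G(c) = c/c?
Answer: 1/5305 ≈ 0.00018850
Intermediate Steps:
G(c) = 1
Q(V) = V²
n(L, Y) = 61 + Y (n(L, Y) = 1²*Y + 61 = 1*Y + 61 = Y + 61 = 61 + Y)
1/(n(83, I(10, G(-4))) + (4395 - (1547 - 2392))) = 1/((61 + 4) + (4395 - (1547 - 2392))) = 1/(65 + (4395 - 1*(-845))) = 1/(65 + (4395 + 845)) = 1/(65 + 5240) = 1/5305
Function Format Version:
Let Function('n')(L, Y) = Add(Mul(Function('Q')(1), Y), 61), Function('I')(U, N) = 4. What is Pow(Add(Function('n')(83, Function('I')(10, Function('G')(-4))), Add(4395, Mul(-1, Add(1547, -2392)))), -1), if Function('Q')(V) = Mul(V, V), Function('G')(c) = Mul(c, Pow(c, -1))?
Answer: Rational(1, 5305) ≈ 0.00018850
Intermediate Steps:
Function('G')(c) = 1
Function('Q')(V) = Pow(V, 2)
Function('n')(L, Y) = Add(61, Y) (Function('n')(L, Y) = Add(Mul(Pow(1, 2), Y), 61) = Add(Mul(1, Y), 61) = Add(Y, 61) = Add(61, Y))
Pow(Add(Function('n')(83, Function('I')(10, Function('G')(-4))), Add(4395, Mul(-1, Add(1547, -2392)))), -1) = Pow(Add(Add(61, 4), Add(4395, Mul(-1, Add(1547, -2392)))), -1) = Pow(Add(65, Add(4395, Mul(-1, -845))), -1) = Pow(Add(65, Add(4395, 845)), -1) = Pow(Add(65, 5240), -1) = Pow(5305, -1) = Rational(1, 5305)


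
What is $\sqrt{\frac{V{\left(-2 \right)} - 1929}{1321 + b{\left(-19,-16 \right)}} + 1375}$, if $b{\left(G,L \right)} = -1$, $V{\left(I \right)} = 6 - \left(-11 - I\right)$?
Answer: $\frac{\sqrt{137355}}{10} \approx 37.061$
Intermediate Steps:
$V{\left(I \right)} = 17 + I$ ($V{\left(I \right)} = 6 + \left(11 + I\right) = 17 + I$)
$\sqrt{\frac{V{\left(-2 \right)} - 1929}{1321 + b{\left(-19,-16 \right)}} + 1375} = \sqrt{\frac{\left(17 - 2\right) - 1929}{1321 - 1} + 1375} = \sqrt{\frac{15 - 1929}{1320} + 1375} = \sqrt{\left(-1914\right) \frac{1}{1320} + 1375} = \sqrt{- \frac{29}{20} + 1375} = \sqrt{\frac{27471}{20}} = \frac{\sqrt{137355}}{10}$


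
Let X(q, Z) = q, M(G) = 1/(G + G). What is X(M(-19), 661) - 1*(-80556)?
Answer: 3061127/38 ≈ 80556.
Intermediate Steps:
M(G) = 1/(2*G)
X(M(-19), 661) - 1*(-80556) = (1/2)/(-19) - 1*(-80556) = (1/2)*(-1/19) + 80556 = -1/38 + 80556 = 3061127/38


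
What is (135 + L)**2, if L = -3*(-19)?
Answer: 36864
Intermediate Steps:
L = 57
(135 + L)**2 = (135 + 57)**2 = 192**2 = 36864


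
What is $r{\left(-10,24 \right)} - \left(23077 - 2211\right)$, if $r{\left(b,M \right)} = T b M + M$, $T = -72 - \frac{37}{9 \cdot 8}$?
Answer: $- \frac{10316}{3} \approx -3438.7$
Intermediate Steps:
$T = - \frac{5221}{72}$ ($T = -72 - \frac{37}{72} = - \frac{5221}{72} \approx -72.514$)
$r{\left(b,M \right)} = M - \frac{5221 M b}{72}$ ($r{\left(b,M \right)} = - \frac{5221 b}{72} M + M = - \frac{5221 M b}{72} + M = M - \frac{5221 M b}{72}$)
$r{\left(-10,24 \right)} - \left(23077 - 2211\right) = \frac{1}{72} \cdot 24 \left(72 - -52210\right) - \left(23077 - 2211\right) = \frac{1}{72} \cdot 24 \left(72 + 52210\right) - 20866 = \frac{1}{72} \cdot 24 \cdot 52282 + \left(-23077 + 2211\right) = \frac{52282}{3} - 20866 = - \frac{10316}{3}$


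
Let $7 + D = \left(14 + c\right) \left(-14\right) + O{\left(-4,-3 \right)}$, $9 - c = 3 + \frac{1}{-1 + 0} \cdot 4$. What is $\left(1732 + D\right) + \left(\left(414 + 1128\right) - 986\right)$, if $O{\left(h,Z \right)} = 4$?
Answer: $1949$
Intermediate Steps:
$c = 10$ ($c = 9 - \left(3 + \frac{1}{-1 + 0} \cdot 4\right) = 9 - \left(3 + \frac{1}{-1} \cdot 4\right) = 9 - \left(3 - 4\right) = 9 - -1 = 9 + 1 = 10$)
$D = -339$ ($D = -7 + \left(\left(14 + 10\right) \left(-14\right) + 4\right) = -7 + \left(24 \left(-14\right) + 4\right) = -7 + \left(-336 + 4\right) = -7 - 332 = -339$)
$\left(1732 + D\right) + \left(\left(414 + 1128\right) - 986\right) = \left(1732 - 339\right) + \left(\left(414 + 1128\right) - 986\right) = 1393 + \left(1542 - 986\right) = 1393 + 556 = 1949$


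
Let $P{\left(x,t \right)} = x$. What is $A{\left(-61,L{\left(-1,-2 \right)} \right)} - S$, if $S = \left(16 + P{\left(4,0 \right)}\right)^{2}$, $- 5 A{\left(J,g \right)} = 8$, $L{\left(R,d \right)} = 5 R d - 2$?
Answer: $- \frac{2008}{5} \approx -401.6$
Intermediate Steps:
$L{\left(R,d \right)} = -2 + 5 R d$ ($L{\left(R,d \right)} = 5 R d - 2 = -2 + 5 R d$)
$A{\left(J,g \right)} = - \frac{8}{5}$ ($A{\left(J,g \right)} = \left(- \frac{1}{5}\right) 8 = - \frac{8}{5}$)
$S = 400$ ($S = \left(16 + 4\right)^{2} = 20^{2} = 400$)
$A{\left(-61,L{\left(-1,-2 \right)} \right)} - S = - \frac{8}{5} - 400 = - \frac{2008}{5}$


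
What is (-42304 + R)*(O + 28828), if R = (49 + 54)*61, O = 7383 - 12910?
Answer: -839325321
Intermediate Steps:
O = -5527
R = 6283 (R = 103*61 = 6283)
(-42304 + R)*(O + 28828) = (-42304 + 6283)*(-5527 + 28828) = -36021*23301 = -839325321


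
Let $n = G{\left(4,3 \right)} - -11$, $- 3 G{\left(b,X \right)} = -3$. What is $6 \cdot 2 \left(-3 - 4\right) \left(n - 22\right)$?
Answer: $840$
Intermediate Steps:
$G{\left(b,X \right)} = 1$ ($G{\left(b,X \right)} = \left(- \frac{1}{3}\right) \left(-3\right) = 1$)
$n = 12$ ($n = 1 - -11 = 1 + 11 = 12$)
$6 \cdot 2 \left(-3 - 4\right) \left(n - 22\right) = 6 \cdot 2 \left(-3 - 4\right) \left(12 - 22\right) = 12 \left(-7\right) \left(-10\right) = \left(-84\right) \left(-10\right) = 840$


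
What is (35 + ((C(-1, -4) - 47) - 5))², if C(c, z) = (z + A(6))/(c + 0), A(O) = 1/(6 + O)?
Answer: 24649/144 ≈ 171.17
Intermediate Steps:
C(c, z) = (1/12 + z)/c (C(c, z) = (z + 1/(6 + 6))/(c + 0) = (z + 1/12)/c = (1/12 + z)/c)
(35 + ((C(-1, -4) - 47) - 5))² = (35 + (((1/12 - 4)/(-1) - 47) - 5))² = (35 + ((-1*(-47/12) - 47) - 5))² = (35 + ((47/12 - 47) - 5))² = (35 + (-517/12 - 5))² = (35 - 577/12)² = (-157/12)² = 24649/144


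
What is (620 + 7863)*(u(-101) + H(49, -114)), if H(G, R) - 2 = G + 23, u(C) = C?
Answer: -229041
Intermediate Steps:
H(G, R) = 25 + G (H(G, R) = 2 + (G + 23) = 2 + (23 + G) = 25 + G)
(620 + 7863)*(u(-101) + H(49, -114)) = (620 + 7863)*(-101 + (25 + 49)) = 8483*(-101 + 74) = 8483*(-27) = -229041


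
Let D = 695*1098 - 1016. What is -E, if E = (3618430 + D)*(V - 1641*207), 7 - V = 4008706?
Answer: 19048209234264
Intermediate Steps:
D = 762094 (D = 763110 - 1016 = 762094)
V = -4008699 (V = 7 - 1*4008706 = 7 - 4008706 = -4008699)
E = -19048209234264 (E = (3618430 + 762094)*(-4008699 - 1641*207) = 4380524*(-4008699 - 339687) = 4380524*(-4348386) = -19048209234264)
-E = -1*(-19048209234264) = 19048209234264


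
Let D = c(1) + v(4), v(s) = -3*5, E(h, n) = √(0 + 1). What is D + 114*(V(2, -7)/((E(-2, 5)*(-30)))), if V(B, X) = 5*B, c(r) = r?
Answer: -52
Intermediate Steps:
E(h, n) = 1 (E(h, n) = √1 = 1)
v(s) = -15
D = -14 (D = 1 - 15 = -14)
D + 114*(V(2, -7)/((E(-2, 5)*(-30)))) = -14 + 114*((5*2)/((1*(-30)))) = -14 + 114*(10/(-30)) = -14 + 114*(10*(-1/30)) = -14 + 114*(-⅓) = -14 - 38 = -52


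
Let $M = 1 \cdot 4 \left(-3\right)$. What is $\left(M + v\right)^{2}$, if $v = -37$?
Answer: $2401$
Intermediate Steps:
$M = -12$ ($M = 4 \left(-3\right) = -12$)
$\left(M + v\right)^{2} = \left(-12 - 37\right)^{2} = \left(-49\right)^{2} = 2401$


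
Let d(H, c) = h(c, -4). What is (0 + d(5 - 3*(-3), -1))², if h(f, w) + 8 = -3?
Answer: 121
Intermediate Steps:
h(f, w) = -11 (h(f, w) = -8 - 3 = -11)
d(H, c) = -11
(0 + d(5 - 3*(-3), -1))² = (0 - 11)² = (-11)² = 121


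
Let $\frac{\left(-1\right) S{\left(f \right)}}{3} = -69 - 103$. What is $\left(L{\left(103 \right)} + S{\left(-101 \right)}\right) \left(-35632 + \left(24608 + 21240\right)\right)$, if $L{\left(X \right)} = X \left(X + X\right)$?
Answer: $222034544$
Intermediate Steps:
$L{\left(X \right)} = 2 X^{2}$ ($L{\left(X \right)} = X 2 X = 2 X^{2}$)
$S{\left(f \right)} = 516$ ($S{\left(f \right)} = - 3 \left(-69 - 103\right) = \left(-3\right) \left(-172\right) = 516$)
$\left(L{\left(103 \right)} + S{\left(-101 \right)}\right) \left(-35632 + \left(24608 + 21240\right)\right) = \left(2 \cdot 103^{2} + 516\right) \left(-35632 + \left(24608 + 21240\right)\right) = \left(2 \cdot 10609 + 516\right) \left(-35632 + 45848\right) = \left(21218 + 516\right) 10216 = 21734 \cdot 10216 = 222034544$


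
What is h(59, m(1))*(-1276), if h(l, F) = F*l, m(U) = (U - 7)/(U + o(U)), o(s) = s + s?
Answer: 150568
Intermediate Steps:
o(s) = 2*s
m(U) = (-7 + U)/(3*U) (m(U) = (U - 7)/(U + 2*U) = (-7 + U)/((3*U)) = (-7 + U)*(1/(3*U)) = (-7 + U)/(3*U))
h(59, m(1))*(-1276) = (((⅓)*(-7 + 1)/1)*59)*(-1276) = (((⅓)*1*(-6))*59)*(-1276) = -2*59*(-1276) = -118*(-1276) = 150568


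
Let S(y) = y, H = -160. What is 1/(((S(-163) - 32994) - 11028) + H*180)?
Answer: -1/72985 ≈ -1.3701e-5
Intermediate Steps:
1/(((S(-163) - 32994) - 11028) + H*180) = 1/(((-163 - 32994) - 11028) - 160*180) = 1/((-33157 - 11028) - 28800) = 1/(-44185 - 28800) = 1/(-72985) = -1/72985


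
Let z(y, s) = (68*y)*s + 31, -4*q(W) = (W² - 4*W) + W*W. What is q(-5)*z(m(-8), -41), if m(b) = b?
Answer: -781725/2 ≈ -3.9086e+5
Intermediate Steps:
q(W) = W - W²/2 (q(W) = -((W² - 4*W) + W*W)/4 = -((W² - 4*W) + W²)/4 = -(-4*W + 2*W²)/4 = W - W²/2)
z(y, s) = 31 + 68*s*y (z(y, s) = 68*s*y + 31 = 31 + 68*s*y)
q(-5)*z(m(-8), -41) = ((½)*(-5)*(2 - 1*(-5)))*(31 + 68*(-41)*(-8)) = ((½)*(-5)*(2 + 5))*(31 + 22304) = ((½)*(-5)*7)*22335 = -35/2*22335 = -781725/2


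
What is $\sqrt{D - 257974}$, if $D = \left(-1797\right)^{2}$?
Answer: $\sqrt{2971235} \approx 1723.7$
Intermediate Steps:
$D = 3229209$
$\sqrt{D - 257974} = \sqrt{3229209 - 257974} = \sqrt{2971235}$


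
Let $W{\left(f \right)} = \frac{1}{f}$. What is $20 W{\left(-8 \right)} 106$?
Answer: $-265$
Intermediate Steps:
$20 W{\left(-8 \right)} 106 = \frac{20}{-8} \cdot 106 = 20 \left(- \frac{1}{8}\right) 106 = \left(- \frac{5}{2}\right) 106 = -265$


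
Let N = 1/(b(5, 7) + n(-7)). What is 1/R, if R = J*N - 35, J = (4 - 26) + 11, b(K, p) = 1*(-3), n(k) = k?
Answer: -10/339 ≈ -0.029499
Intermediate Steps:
b(K, p) = -3
N = -⅒ (N = 1/(-3 - 7) = 1/(-10) = -⅒ ≈ -0.10000)
J = -11 (J = -22 + 11 = -11)
R = -339/10 (R = -11*(-⅒) - 35 = 11/10 - 35 = -339/10 ≈ -33.900)
1/R = 1/(-339/10) = -10/339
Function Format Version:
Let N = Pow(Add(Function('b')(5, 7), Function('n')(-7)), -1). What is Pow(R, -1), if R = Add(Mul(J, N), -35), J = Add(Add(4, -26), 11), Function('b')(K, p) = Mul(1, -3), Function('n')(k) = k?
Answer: Rational(-10, 339) ≈ -0.029499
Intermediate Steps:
Function('b')(K, p) = -3
N = Rational(-1, 10) (N = Pow(Add(-3, -7), -1) = Pow(-10, -1) = Rational(-1, 10) ≈ -0.10000)
J = -11 (J = Add(-22, 11) = -11)
R = Rational(-339, 10) (R = Add(Mul(-11, Rational(-1, 10)), -35) = Add(Rational(11, 10), -35) = Rational(-339, 10) ≈ -33.900)
Pow(R, -1) = Pow(Rational(-339, 10), -1) = Rational(-10, 339)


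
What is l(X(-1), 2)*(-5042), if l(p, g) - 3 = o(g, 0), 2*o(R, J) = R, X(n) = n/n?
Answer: -20168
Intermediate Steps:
X(n) = 1
o(R, J) = R/2
l(p, g) = 3 + g/2
l(X(-1), 2)*(-5042) = (3 + (½)*2)*(-5042) = (3 + 1)*(-5042) = 4*(-5042) = -20168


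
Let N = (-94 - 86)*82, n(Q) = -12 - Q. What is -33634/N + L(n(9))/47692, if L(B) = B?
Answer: 100235173/43995870 ≈ 2.2783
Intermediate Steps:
N = -14760 (N = -180*82 = -14760)
-33634/N + L(n(9))/47692 = -33634/(-14760) + (-12 - 1*9)/47692 = -33634*(-1/14760) + (-12 - 9)*(1/47692) = 16817/7380 - 21*1/47692 = 16817/7380 - 21/47692 = 100235173/43995870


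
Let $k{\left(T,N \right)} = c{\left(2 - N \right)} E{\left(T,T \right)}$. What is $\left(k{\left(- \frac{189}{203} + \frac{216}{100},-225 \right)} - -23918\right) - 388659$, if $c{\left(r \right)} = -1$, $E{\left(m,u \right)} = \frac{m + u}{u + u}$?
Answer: $-364742$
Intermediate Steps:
$E{\left(m,u \right)} = \frac{m + u}{2 u}$
$k{\left(T,N \right)} = -1$ ($k{\left(T,N \right)} = - \frac{T + T}{2 T} = - \frac{2 T}{2 T} = \left(-1\right) 1 = -1$)
$\left(k{\left(- \frac{189}{203} + \frac{216}{100},-225 \right)} - -23918\right) - 388659 = \left(-1 - -23918\right) - 388659 = \left(-1 + 23918\right) - 388659 = 23917 - 388659 = -364742$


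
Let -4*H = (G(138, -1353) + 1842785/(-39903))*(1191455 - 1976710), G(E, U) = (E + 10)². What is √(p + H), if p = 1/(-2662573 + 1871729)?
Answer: √267073190117802388076014473114/7889262033 ≈ 65506.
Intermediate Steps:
p = -1/790844 (p = 1/(-790844) = -1/790844 ≈ -1.2645e-6)
G(E, U) = (10 + E)²
H = 684893542789385/159612 (H = -((10 + 138)² + 1842785/(-39903))*(1191455 - 1976710)/4 = -(148² + 1842785*(-1/39903))*(-785255)/4 = -(21904 - 1842785/39903)*(-785255)/4 = -872192527*(-785255)/159612 = -¼*(-684893542789385/39903) = 684893542789385/159612 ≈ 4.2910e+9)
√(p + H) = √(-1/790844 + 684893542789385/159612) = √(33852746809608014458/7889262033) = √267073190117802388076014473114/7889262033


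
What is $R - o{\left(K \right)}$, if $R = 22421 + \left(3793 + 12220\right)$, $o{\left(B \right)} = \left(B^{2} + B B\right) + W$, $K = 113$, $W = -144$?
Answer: $13040$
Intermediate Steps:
$o{\left(B \right)} = -144 + 2 B^{2}$ ($o{\left(B \right)} = \left(B^{2} + B B\right) - 144 = \left(B^{2} + B^{2}\right) - 144 = 2 B^{2} - 144 = -144 + 2 B^{2}$)
$R = 38434$ ($R = 22421 + 16013 = 38434$)
$R - o{\left(K \right)} = 38434 - \left(-144 + 2 \cdot 113^{2}\right) = 38434 - \left(-144 + 2 \cdot 12769\right) = 38434 - \left(-144 + 25538\right) = 38434 - 25394 = 13040$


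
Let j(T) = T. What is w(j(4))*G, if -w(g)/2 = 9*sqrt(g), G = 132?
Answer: -4752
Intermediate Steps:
w(g) = -18*sqrt(g)
w(j(4))*G = -18*sqrt(4)*132 = -18*2*132 = -36*132 = -4752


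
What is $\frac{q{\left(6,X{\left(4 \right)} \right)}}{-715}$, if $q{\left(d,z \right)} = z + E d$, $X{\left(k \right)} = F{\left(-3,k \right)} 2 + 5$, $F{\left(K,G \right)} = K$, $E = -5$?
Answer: $\frac{31}{715} \approx 0.043357$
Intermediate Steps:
$X{\left(k \right)} = -1$ ($X{\left(k \right)} = \left(-3\right) 2 + 5 = -6 + 5 = -1$)
$q{\left(d,z \right)} = z - 5 d$
$\frac{q{\left(6,X{\left(4 \right)} \right)}}{-715} = \frac{-1 - 30}{-715} = \left(-1 - 30\right) \left(- \frac{1}{715}\right) = \left(-31\right) \left(- \frac{1}{715}\right) = \frac{31}{715}$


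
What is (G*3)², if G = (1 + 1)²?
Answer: 144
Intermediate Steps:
G = 4 (G = 2² = 4)
(G*3)² = (4*3)² = 12² = 144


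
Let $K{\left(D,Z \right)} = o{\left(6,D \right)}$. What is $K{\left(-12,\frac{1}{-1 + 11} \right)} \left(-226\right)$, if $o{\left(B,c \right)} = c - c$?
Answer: $0$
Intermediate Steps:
$o{\left(B,c \right)} = 0$
$K{\left(D,Z \right)} = 0$
$K{\left(-12,\frac{1}{-1 + 11} \right)} \left(-226\right) = 0 \left(-226\right) = 0$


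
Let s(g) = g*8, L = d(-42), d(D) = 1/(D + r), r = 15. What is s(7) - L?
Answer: 1513/27 ≈ 56.037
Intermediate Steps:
d(D) = 1/(15 + D) (d(D) = 1/(D + 15) = 1/(15 + D))
L = -1/27 (L = 1/(15 - 42) = 1/(-27) = -1/27 ≈ -0.037037)
s(g) = 8*g
s(7) - L = 8*7 - 1*(-1/27) = 56 + 1/27 = 1513/27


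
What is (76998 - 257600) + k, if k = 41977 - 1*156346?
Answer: -294971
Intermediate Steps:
k = -114369 (k = 41977 - 156346 = -114369)
(76998 - 257600) + k = (76998 - 257600) - 114369 = -180602 - 114369 = -294971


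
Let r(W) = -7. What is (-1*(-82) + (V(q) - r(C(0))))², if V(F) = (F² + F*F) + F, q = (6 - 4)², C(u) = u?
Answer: 15625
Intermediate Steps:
q = 4 (q = 2² = 4)
V(F) = F + 2*F² (V(F) = (F² + F²) + F = 2*F² + F = F + 2*F²)
(-1*(-82) + (V(q) - r(C(0))))² = (-1*(-82) + (4*(1 + 2*4) - 1*(-7)))² = (82 + (4*(1 + 8) + 7))² = (82 + (4*9 + 7))² = (82 + (36 + 7))² = (82 + 43)² = 125² = 15625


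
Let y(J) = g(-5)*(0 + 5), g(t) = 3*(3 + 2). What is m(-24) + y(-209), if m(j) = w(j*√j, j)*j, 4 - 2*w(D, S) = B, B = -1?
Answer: 15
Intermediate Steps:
w(D, S) = 5/2 (w(D, S) = 2 - ½*(-1) = 2 + ½ = 5/2)
m(j) = 5*j/2
g(t) = 15 (g(t) = 3*5 = 15)
y(J) = 75 (y(J) = 15*(0 + 5) = 15*5 = 75)
m(-24) + y(-209) = (5/2)*(-24) + 75 = -60 + 75 = 15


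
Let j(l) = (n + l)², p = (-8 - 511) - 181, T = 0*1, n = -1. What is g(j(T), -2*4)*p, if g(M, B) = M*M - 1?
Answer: 0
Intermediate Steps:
T = 0
p = -700 (p = -519 - 181 = -700)
j(l) = (-1 + l)²
g(M, B) = -1 + M² (g(M, B) = M² - 1 = -1 + M²)
g(j(T), -2*4)*p = (-1 + ((-1 + 0)²)²)*(-700) = (-1 + ((-1)²)²)*(-700) = (-1 + 1²)*(-700) = (-1 + 1)*(-700) = 0*(-700) = 0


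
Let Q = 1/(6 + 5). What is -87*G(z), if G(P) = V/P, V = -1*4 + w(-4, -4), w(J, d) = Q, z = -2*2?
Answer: -3741/44 ≈ -85.023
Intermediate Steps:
z = -4
Q = 1/11 ≈ 0.090909
w(J, d) = 1/11
V = -43/11 (V = -1*4 + 1/11 = -4 + 1/11 = -43/11 ≈ -3.9091)
G(P) = -43/(11*P)
-87*G(z) = -(-3741)/(11*(-4)) = -(-3741)*(-1)/(11*4) = -87*43/44 = -3741/44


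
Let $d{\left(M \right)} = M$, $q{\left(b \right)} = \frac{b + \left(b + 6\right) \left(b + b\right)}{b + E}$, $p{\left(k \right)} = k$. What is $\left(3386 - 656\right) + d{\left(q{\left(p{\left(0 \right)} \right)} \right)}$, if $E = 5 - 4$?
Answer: $2730$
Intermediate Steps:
$E = 1$
$q{\left(b \right)} = \frac{b + 2 b \left(6 + b\right)}{1 + b}$ ($q{\left(b \right)} = \frac{b + \left(b + 6\right) \left(b + b\right)}{b + 1} = \frac{b + \left(6 + b\right) 2 b}{1 + b} = \frac{b + 2 b \left(6 + b\right)}{1 + b}$)
$\left(3386 - 656\right) + d{\left(q{\left(p{\left(0 \right)} \right)} \right)} = \left(3386 - 656\right) + \frac{0 \left(13 + 2 \cdot 0\right)}{1 + 0} = 2730 + \frac{0 \left(13 + 0\right)}{1} = 2730 + 0 \cdot 1 \cdot 13 = 2730 + 0 = 2730$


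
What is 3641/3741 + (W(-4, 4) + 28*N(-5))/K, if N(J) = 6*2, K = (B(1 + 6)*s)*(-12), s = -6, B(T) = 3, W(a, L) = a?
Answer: 169039/67338 ≈ 2.5103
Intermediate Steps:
K = 216 (K = (3*(-6))*(-12) = -18*(-12) = 216)
N(J) = 12
3641/3741 + (W(-4, 4) + 28*N(-5))/K = 3641/3741 + (-4 + 28*12)/216 = 3641*(1/3741) + (-4 + 336)*(1/216) = 3641/3741 + 332*(1/216) = 3641/3741 + 83/54 = 169039/67338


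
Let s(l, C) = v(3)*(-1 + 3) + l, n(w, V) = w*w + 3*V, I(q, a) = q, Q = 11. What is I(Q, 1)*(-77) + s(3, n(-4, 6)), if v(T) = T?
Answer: -838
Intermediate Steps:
n(w, V) = w² + 3*V
s(l, C) = 6 + l (s(l, C) = 3*(-1 + 3) + l = 3*2 + l = 6 + l)
I(Q, 1)*(-77) + s(3, n(-4, 6)) = 11*(-77) + (6 + 3) = -847 + 9 = -838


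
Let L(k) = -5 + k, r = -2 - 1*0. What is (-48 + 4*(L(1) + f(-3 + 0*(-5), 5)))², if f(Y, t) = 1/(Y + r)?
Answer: 104976/25 ≈ 4199.0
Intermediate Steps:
r = -2 (r = -2 + 0 = -2)
f(Y, t) = 1/(-2 + Y) (f(Y, t) = 1/(Y - 2) = 1/(-2 + Y))
(-48 + 4*(L(1) + f(-3 + 0*(-5), 5)))² = (-48 + 4*((-5 + 1) + 1/(-2 + (-3 + 0*(-5)))))² = (-48 + 4*(-4 + 1/(-2 + (-3 + 0))))² = (-48 + 4*(-4 + 1/(-2 - 3)))² = (-48 + 4*(-4 + 1/(-5)))² = (-48 + 4*(-4 - ⅕))² = (-48 + 4*(-21/5))² = (-48 - 84/5)² = (-324/5)² = 104976/25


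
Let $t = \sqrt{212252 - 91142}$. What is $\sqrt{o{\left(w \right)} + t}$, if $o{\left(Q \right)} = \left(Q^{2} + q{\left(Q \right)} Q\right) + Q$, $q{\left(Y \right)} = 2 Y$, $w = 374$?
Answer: $\sqrt{420002 + \sqrt{121110}} \approx 648.34$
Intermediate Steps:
$o{\left(Q \right)} = Q + 3 Q^{2}$ ($o{\left(Q \right)} = \left(Q^{2} + 2 Q Q\right) + Q = \left(Q^{2} + 2 Q^{2}\right) + Q = 3 Q^{2} + Q = Q + 3 Q^{2}$)
$t = \sqrt{121110} \approx 348.01$
$\sqrt{o{\left(w \right)} + t} = \sqrt{374 \left(1 + 3 \cdot 374\right) + \sqrt{121110}} = \sqrt{374 \left(1 + 1122\right) + \sqrt{121110}} = \sqrt{374 \cdot 1123 + \sqrt{121110}} = \sqrt{420002 + \sqrt{121110}}$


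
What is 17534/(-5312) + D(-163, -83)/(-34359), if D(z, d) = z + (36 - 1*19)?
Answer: -300837577/91257504 ≈ -3.2966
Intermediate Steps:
D(z, d) = 17 + z (D(z, d) = z + (36 - 19) = z + 17 = 17 + z)
17534/(-5312) + D(-163, -83)/(-34359) = 17534/(-5312) + (17 - 163)/(-34359) = 17534*(-1/5312) - 146*(-1/34359) = -8767/2656 + 146/34359 = -300837577/91257504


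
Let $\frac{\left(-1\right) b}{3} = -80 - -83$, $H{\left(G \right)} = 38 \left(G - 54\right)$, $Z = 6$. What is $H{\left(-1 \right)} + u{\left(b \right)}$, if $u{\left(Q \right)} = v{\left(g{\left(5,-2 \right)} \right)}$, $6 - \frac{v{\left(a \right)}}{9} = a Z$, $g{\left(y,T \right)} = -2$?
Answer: $-1928$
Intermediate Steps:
$H{\left(G \right)} = -2052 + 38 G$ ($H{\left(G \right)} = 38 \left(-54 + G\right) = -2052 + 38 G$)
$b = -9$ ($b = - 3 \left(-80 - -83\right) = - 3 \left(-80 + 83\right) = \left(-3\right) 3 = -9$)
$v{\left(a \right)} = 54 - 54 a$ ($v{\left(a \right)} = 54 - 9 a 6 = 54 - 9 \cdot 6 a = 54 - 54 a$)
$u{\left(Q \right)} = 162$ ($u{\left(Q \right)} = 54 - -108 = 54 + 108 = 162$)
$H{\left(-1 \right)} + u{\left(b \right)} = \left(-2052 + 38 \left(-1\right)\right) + 162 = \left(-2052 - 38\right) + 162 = -2090 + 162 = -1928$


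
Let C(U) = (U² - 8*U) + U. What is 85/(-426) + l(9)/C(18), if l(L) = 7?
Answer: -1154/7029 ≈ -0.16418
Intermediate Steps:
C(U) = U² - 7*U
85/(-426) + l(9)/C(18) = 85/(-426) + 7/((18*(-7 + 18))) = 85*(-1/426) + 7/((18*11)) = -85/426 + 7/198 = -1154/7029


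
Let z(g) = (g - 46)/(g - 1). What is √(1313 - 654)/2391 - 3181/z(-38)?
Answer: -41353/28 + √659/2391 ≈ -1476.9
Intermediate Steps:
z(g) = (-46 + g)/(-1 + g)
√(1313 - 654)/2391 - 3181/z(-38) = √(1313 - 654)/2391 - 3181*(-1 - 38)/(-46 - 38) = √659*(1/2391) - 3181/(-84/(-39)) = √659/2391 - 3181/((-1/39*(-84))) = √659/2391 - 3181/28/13 = √659/2391 - 3181*13/28 = √659/2391 - 41353/28 = -41353/28 + √659/2391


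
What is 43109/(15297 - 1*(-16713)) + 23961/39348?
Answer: 12440629/6361260 ≈ 1.9557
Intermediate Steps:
43109/(15297 - 1*(-16713)) + 23961/39348 = 43109/(15297 + 16713) + 23961*(1/39348) = 43109/32010 + 7987/13116 = 43109*(1/32010) + 7987/13116 = 3919/2910 + 7987/13116 = 12440629/6361260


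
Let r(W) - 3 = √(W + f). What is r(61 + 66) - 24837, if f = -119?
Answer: -24834 + 2*√2 ≈ -24831.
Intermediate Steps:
r(W) = 3 + √(-119 + W) (r(W) = 3 + √(W - 119) = 3 + √(-119 + W))
r(61 + 66) - 24837 = (3 + √(-119 + (61 + 66))) - 24837 = (3 + √(-119 + 127)) - 24837 = (3 + √8) - 24837 = (3 + 2*√2) - 24837 = -24834 + 2*√2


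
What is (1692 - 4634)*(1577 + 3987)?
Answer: -16369288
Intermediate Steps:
(1692 - 4634)*(1577 + 3987) = -2942*5564 = -16369288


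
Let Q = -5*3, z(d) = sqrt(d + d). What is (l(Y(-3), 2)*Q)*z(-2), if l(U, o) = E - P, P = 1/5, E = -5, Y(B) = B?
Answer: 156*I ≈ 156.0*I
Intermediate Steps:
z(d) = sqrt(2)*sqrt(d) (z(d) = sqrt(2*d) = sqrt(2)*sqrt(d))
Q = -15
P = 1/5 (P = 1*(1/5) = 1/5 ≈ 0.20000)
l(U, o) = -26/5 (l(U, o) = -5 - 1*1/5 = -5 - 1/5 = -26/5)
(l(Y(-3), 2)*Q)*z(-2) = (-26/5*(-15))*(sqrt(2)*sqrt(-2)) = 78*(sqrt(2)*(I*sqrt(2))) = 78*(2*I) = 156*I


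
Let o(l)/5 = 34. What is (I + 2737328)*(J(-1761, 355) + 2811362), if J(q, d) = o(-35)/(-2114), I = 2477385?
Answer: 2213727278013491/151 ≈ 1.4660e+13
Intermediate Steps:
o(l) = 170 (o(l) = 5*34 = 170)
J(q, d) = -85/1057 (J(q, d) = 170/(-2114) = 170*(-1/2114) = -85/1057)
(I + 2737328)*(J(-1761, 355) + 2811362) = (2477385 + 2737328)*(-85/1057 + 2811362) = 5214713*(2971609549/1057) = 2213727278013491/151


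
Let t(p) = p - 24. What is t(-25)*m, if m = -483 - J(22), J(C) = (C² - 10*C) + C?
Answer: 37681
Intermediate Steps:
t(p) = -24 + p
J(C) = C² - 9*C
m = -769 (m = -483 - 22*(-9 + 22) = -483 - 22*13 = -483 - 1*286 = -483 - 286 = -769)
t(-25)*m = (-24 - 25)*(-769) = -49*(-769) = 37681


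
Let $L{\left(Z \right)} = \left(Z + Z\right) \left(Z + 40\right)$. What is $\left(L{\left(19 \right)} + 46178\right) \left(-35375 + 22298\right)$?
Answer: $-633188340$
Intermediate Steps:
$L{\left(Z \right)} = 2 Z \left(40 + Z\right)$
$\left(L{\left(19 \right)} + 46178\right) \left(-35375 + 22298\right) = \left(2 \cdot 19 \left(40 + 19\right) + 46178\right) \left(-35375 + 22298\right) = \left(2 \cdot 19 \cdot 59 + 46178\right) \left(-13077\right) = \left(2242 + 46178\right) \left(-13077\right) = 48420 \left(-13077\right) = -633188340$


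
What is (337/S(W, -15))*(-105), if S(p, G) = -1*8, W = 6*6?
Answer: 35385/8 ≈ 4423.1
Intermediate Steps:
W = 36
S(p, G) = -8
(337/S(W, -15))*(-105) = (337/(-8))*(-105) = (337*(-1/8))*(-105) = -337/8*(-105) = 35385/8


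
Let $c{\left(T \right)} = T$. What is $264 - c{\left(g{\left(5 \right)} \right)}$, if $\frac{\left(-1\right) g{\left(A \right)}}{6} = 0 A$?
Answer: $264$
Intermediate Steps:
$g{\left(A \right)} = 0$ ($g{\left(A \right)} = - 6 \cdot 0 A = \left(-6\right) 0 = 0$)
$264 - c{\left(g{\left(5 \right)} \right)} = 264 - 0 = 264 + 0 = 264$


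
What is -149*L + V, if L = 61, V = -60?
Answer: -9149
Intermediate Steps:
-149*L + V = -149*61 - 60 = -9089 - 60 = -9149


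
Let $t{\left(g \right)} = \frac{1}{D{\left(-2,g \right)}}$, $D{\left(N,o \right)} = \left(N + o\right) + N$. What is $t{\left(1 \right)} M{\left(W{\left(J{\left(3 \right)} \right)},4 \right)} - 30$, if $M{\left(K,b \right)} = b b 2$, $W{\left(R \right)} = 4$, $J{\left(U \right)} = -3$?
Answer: $- \frac{122}{3} \approx -40.667$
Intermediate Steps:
$D{\left(N,o \right)} = o + 2 N$
$t{\left(g \right)} = \frac{1}{-4 + g}$ ($t{\left(g \right)} = \frac{1}{g + 2 \left(-2\right)} = \frac{1}{g - 4} = \frac{1}{-4 + g}$)
$M{\left(K,b \right)} = 2 b^{2}$ ($M{\left(K,b \right)} = b^{2} \cdot 2 = 2 b^{2}$)
$t{\left(1 \right)} M{\left(W{\left(J{\left(3 \right)} \right)},4 \right)} - 30 = \frac{2 \cdot 4^{2}}{-4 + 1} - 30 = \frac{2 \cdot 16}{-3} - 30 = \left(- \frac{1}{3}\right) 32 - 30 = - \frac{32}{3} - 30 = - \frac{122}{3}$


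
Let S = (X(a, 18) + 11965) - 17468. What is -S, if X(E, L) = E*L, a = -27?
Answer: 5989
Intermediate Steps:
S = -5989 (S = (-27*18 + 11965) - 17468 = (-486 + 11965) - 17468 = 11479 - 17468 = -5989)
-S = -1*(-5989) = 5989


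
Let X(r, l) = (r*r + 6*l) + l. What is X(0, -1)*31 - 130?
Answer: -347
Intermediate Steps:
X(r, l) = r² + 7*l (X(r, l) = (r² + 6*l) + l = r² + 7*l)
X(0, -1)*31 - 130 = (0² + 7*(-1))*31 - 130 = (0 - 7)*31 - 130 = -7*31 - 130 = -217 - 130 = -347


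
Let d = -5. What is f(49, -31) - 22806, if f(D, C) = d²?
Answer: -22781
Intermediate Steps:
f(D, C) = 25 (f(D, C) = (-5)² = 25)
f(49, -31) - 22806 = 25 - 22806 = -22781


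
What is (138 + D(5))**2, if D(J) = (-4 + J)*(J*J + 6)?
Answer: 28561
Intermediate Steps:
D(J) = (-4 + J)*(6 + J**2) (D(J) = (-4 + J)*(J**2 + 6) = (-4 + J)*(6 + J**2))
(138 + D(5))**2 = (138 + (-24 + 5**3 - 4*5**2 + 6*5))**2 = (138 + (-24 + 125 - 4*25 + 30))**2 = (138 + (-24 + 125 - 100 + 30))**2 = (138 + 31)**2 = 169**2 = 28561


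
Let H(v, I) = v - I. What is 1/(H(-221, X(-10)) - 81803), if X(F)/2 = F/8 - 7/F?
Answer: -10/820229 ≈ -1.2192e-5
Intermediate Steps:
X(F) = -14/F + F/4 (X(F) = 2*(F/8 - 7/F) = 2*(-7/F + F/8) = -14/F + F/4)
1/(H(-221, X(-10)) - 81803) = 1/((-221 - (-14/(-10) + (¼)*(-10))) - 81803) = 1/((-221 - (-14*(-⅒) - 5/2)) - 81803) = 1/((-221 - (7/5 - 5/2)) - 81803) = 1/((-221 - 1*(-11/10)) - 81803) = 1/((-221 + 11/10) - 81803) = 1/(-2199/10 - 81803) = 1/(-820229/10) = -10/820229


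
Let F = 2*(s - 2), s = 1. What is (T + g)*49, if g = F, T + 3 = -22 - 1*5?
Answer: -1568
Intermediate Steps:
T = -30 (T = -3 + (-22 - 1*5) = -3 + (-22 - 5) = -3 - 27 = -30)
F = -2 (F = 2*(1 - 2) = 2*(-1) = -2)
g = -2
(T + g)*49 = (-30 - 2)*49 = -32*49 = -1568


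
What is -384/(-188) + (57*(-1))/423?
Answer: 269/141 ≈ 1.9078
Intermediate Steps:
-384/(-188) + (57*(-1))/423 = -384*(-1/188) - 57*1/423 = 96/47 - 19/141 = 269/141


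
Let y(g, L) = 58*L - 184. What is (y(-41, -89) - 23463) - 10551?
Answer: -39360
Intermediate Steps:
y(g, L) = -184 + 58*L
(y(-41, -89) - 23463) - 10551 = ((-184 + 58*(-89)) - 23463) - 10551 = ((-184 - 5162) - 23463) - 10551 = (-5346 - 23463) - 10551 = -28809 - 10551 = -39360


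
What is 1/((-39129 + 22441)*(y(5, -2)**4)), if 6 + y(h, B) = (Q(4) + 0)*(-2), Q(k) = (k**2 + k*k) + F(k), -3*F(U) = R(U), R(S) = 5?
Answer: -81/26700800000000 ≈ -3.0336e-12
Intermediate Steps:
F(U) = -5/3 (F(U) = -1/3*5 = -5/3)
Q(k) = -5/3 + 2*k**2 (Q(k) = (k**2 + k*k) - 5/3 = (k**2 + k**2) - 5/3 = 2*k**2 - 5/3 = -5/3 + 2*k**2)
y(h, B) = -200/3 (y(h, B) = -6 + ((-5/3 + 2*4**2) + 0)*(-2) = -6 + ((-5/3 + 2*16) + 0)*(-2) = -6 + ((-5/3 + 32) + 0)*(-2) = -6 + (91/3 + 0)*(-2) = -6 + (91/3)*(-2) = -6 - 182/3 = -200/3)
1/((-39129 + 22441)*(y(5, -2)**4)) = 1/((-39129 + 22441)*((-200/3)**4)) = 1/((-16688)*(1600000000/81)) = -1/16688*81/1600000000 = -81/26700800000000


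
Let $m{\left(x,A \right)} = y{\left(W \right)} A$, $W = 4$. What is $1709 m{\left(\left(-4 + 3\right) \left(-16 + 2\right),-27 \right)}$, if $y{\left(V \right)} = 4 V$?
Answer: $-738288$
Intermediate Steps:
$m{\left(x,A \right)} = 16 A$ ($m{\left(x,A \right)} = 4 \cdot 4 A = 16 A$)
$1709 m{\left(\left(-4 + 3\right) \left(-16 + 2\right),-27 \right)} = 1709 \cdot 16 \left(-27\right) = 1709 \left(-432\right) = -738288$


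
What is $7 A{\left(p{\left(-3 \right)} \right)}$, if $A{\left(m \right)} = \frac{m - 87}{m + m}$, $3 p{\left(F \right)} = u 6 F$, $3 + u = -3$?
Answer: $- \frac{119}{24} \approx -4.9583$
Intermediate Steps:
$u = -6$ ($u = -3 - 3 = -6$)
$p{\left(F \right)} = - 12 F$ ($p{\left(F \right)} = \frac{\left(-6\right) 6 F}{3} = \frac{\left(-36\right) F}{3} = - 12 F$)
$A{\left(m \right)} = \frac{-87 + m}{2 m}$
$7 A{\left(p{\left(-3 \right)} \right)} = 7 \frac{-87 - -36}{2 \left(\left(-12\right) \left(-3\right)\right)} = 7 \frac{-87 + 36}{2 \cdot 36} = 7 \cdot \frac{1}{2} \cdot \frac{1}{36} \left(-51\right) = 7 \left(- \frac{17}{24}\right) = - \frac{119}{24}$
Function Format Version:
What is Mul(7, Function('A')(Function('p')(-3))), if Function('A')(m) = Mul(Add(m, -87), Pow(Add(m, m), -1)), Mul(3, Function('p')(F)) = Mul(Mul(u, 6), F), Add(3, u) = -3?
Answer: Rational(-119, 24) ≈ -4.9583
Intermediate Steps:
u = -6 (u = Add(-3, -3) = -6)
Function('p')(F) = Mul(-12, F) (Function('p')(F) = Mul(Rational(1, 3), Mul(Mul(-6, 6), F)) = Mul(Rational(1, 3), Mul(-36, F)) = Mul(-12, F))
Function('A')(m) = Mul(Rational(1, 2), Pow(m, -1), Add(-87, m)) (Function('A')(m) = Mul(Add(-87, m), Pow(Mul(2, m), -1)) = Mul(Add(-87, m), Mul(Rational(1, 2), Pow(m, -1))) = Mul(Rational(1, 2), Pow(m, -1), Add(-87, m)))
Mul(7, Function('A')(Function('p')(-3))) = Mul(7, Mul(Rational(1, 2), Pow(Mul(-12, -3), -1), Add(-87, Mul(-12, -3)))) = Mul(7, Mul(Rational(1, 2), Pow(36, -1), Add(-87, 36))) = Mul(7, Mul(Rational(1, 2), Rational(1, 36), -51)) = Mul(7, Rational(-17, 24)) = Rational(-119, 24)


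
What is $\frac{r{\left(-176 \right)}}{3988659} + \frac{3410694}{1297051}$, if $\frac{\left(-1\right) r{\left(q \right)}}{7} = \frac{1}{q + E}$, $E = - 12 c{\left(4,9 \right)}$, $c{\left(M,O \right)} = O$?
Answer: $\frac{551937582824803}{209896048152708} \approx 2.6296$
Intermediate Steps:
$E = -108$ ($E = \left(-12\right) 9 = -108$)
$r{\left(q \right)} = - \frac{7}{-108 + q}$ ($r{\left(q \right)} = - \frac{7}{q - 108} = - \frac{7}{-108 + q}$)
$\frac{r{\left(-176 \right)}}{3988659} + \frac{3410694}{1297051} = \frac{\left(-7\right) \frac{1}{-108 - 176}}{3988659} + \frac{3410694}{1297051} = - \frac{7}{-284} \cdot \frac{1}{3988659} + 3410694 \cdot \frac{1}{1297051} = \left(-7\right) \left(- \frac{1}{284}\right) \frac{1}{3988659} + \frac{487242}{185293} = \frac{7}{284} \cdot \frac{1}{3988659} + \frac{487242}{185293} = \frac{7}{1132779156} + \frac{487242}{185293} = \frac{551937582824803}{209896048152708}$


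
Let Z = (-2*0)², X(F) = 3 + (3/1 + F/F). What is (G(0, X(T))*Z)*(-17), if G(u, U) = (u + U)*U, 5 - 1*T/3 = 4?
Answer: 0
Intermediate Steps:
T = 3 (T = 15 - 3*4 = 15 - 12 = 3)
X(F) = 7 (X(F) = 3 + (3*1 + 1) = 3 + (3 + 1) = 3 + 4 = 7)
G(u, U) = U*(U + u) (G(u, U) = (U + u)*U = U*(U + u))
Z = 0 (Z = 0² = 0)
(G(0, X(T))*Z)*(-17) = ((7*(7 + 0))*0)*(-17) = ((7*7)*0)*(-17) = (49*0)*(-17) = 0*(-17) = 0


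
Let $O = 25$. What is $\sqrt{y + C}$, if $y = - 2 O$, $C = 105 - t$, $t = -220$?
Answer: $5 \sqrt{11} \approx 16.583$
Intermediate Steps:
$C = 325$ ($C = 105 - -220 = 105 + 220 = 325$)
$y = -50$ ($y = \left(-2\right) 25 = -50$)
$\sqrt{y + C} = \sqrt{-50 + 325} = \sqrt{275} = 5 \sqrt{11}$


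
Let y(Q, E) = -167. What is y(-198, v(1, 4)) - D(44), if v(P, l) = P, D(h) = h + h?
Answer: -255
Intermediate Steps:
D(h) = 2*h
y(-198, v(1, 4)) - D(44) = -167 - 2*44 = -167 - 1*88 = -167 - 88 = -255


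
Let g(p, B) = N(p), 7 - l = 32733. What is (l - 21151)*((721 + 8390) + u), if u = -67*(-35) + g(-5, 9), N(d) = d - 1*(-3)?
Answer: -617107158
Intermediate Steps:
l = -32726 (l = 7 - 1*32733 = 7 - 32733 = -32726)
N(d) = 3 + d (N(d) = d + 3 = 3 + d)
g(p, B) = 3 + p
u = 2343 (u = -67*(-35) + (3 - 5) = 2345 - 2 = 2343)
(l - 21151)*((721 + 8390) + u) = (-32726 - 21151)*((721 + 8390) + 2343) = -53877*(9111 + 2343) = -53877*11454 = -617107158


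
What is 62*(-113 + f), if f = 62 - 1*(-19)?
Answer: -1984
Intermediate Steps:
f = 81 (f = 62 + 19 = 81)
62*(-113 + f) = 62*(-113 + 81) = 62*(-32) = -1984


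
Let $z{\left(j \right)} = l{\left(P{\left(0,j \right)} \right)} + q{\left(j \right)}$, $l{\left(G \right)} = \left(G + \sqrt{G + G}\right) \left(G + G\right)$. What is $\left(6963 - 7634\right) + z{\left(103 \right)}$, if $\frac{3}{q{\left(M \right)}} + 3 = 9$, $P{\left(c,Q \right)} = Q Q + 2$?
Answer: $\frac{450371943}{2} + 190998 \sqrt{262} \approx 2.2828 \cdot 10^{8}$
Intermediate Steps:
$P{\left(c,Q \right)} = 2 + Q^{2}$ ($P{\left(c,Q \right)} = Q^{2} + 2 = 2 + Q^{2}$)
$q{\left(M \right)} = \frac{1}{2}$ ($q{\left(M \right)} = \frac{3}{-3 + 9} = \frac{3}{6} = 3 \cdot \frac{1}{6} = \frac{1}{2}$)
$l{\left(G \right)} = 2 G \left(G + \sqrt{2} \sqrt{G}\right)$ ($l{\left(G \right)} = \left(G + \sqrt{2 G}\right) 2 G = \left(G + \sqrt{2} \sqrt{G}\right) 2 G = 2 G \left(G + \sqrt{2} \sqrt{G}\right)$)
$z{\left(j \right)} = \frac{1}{2} + 2 \left(2 + j^{2}\right)^{2} + 2 \sqrt{2} \left(2 + j^{2}\right)^{\frac{3}{2}}$ ($z{\left(j \right)} = \left(2 \left(2 + j^{2}\right)^{2} + 2 \sqrt{2} \left(2 + j^{2}\right)^{\frac{3}{2}}\right) + \frac{1}{2} = \frac{1}{2} + 2 \left(2 + j^{2}\right)^{2} + 2 \sqrt{2} \left(2 + j^{2}\right)^{\frac{3}{2}}$)
$\left(6963 - 7634\right) + z{\left(103 \right)} = \left(6963 - 7634\right) + \left(\frac{1}{2} + 2 \left(2 + 103^{2}\right)^{2} + 2 \sqrt{2} \left(2 + 103^{2}\right)^{\frac{3}{2}}\right) = -671 + \left(\frac{1}{2} + 2 \left(2 + 10609\right)^{2} + 2 \sqrt{2} \left(2 + 10609\right)^{\frac{3}{2}}\right) = -671 + \left(\frac{1}{2} + 2 \cdot 10611^{2} + 2 \sqrt{2} \cdot 10611^{\frac{3}{2}}\right) = -671 + \left(\frac{1}{2} + 2 \cdot 112593321 + 2 \sqrt{2} \cdot 95499 \sqrt{131}\right) = -671 + \left(\frac{1}{2} + 225186642 + 190998 \sqrt{262}\right) = -671 + \left(\frac{450373285}{2} + 190998 \sqrt{262}\right) = \frac{450371943}{2} + 190998 \sqrt{262}$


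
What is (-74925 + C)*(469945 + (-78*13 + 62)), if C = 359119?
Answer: 133284996642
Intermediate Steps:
(-74925 + C)*(469945 + (-78*13 + 62)) = (-74925 + 359119)*(469945 + (-78*13 + 62)) = 284194*(469945 + (-1014 + 62)) = 284194*(469945 - 952) = 284194*468993 = 133284996642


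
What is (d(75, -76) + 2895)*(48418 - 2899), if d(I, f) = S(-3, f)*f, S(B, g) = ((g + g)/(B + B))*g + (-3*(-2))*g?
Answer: 8369866817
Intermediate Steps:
S(B, g) = 6*g + g**2/B (S(B, g) = ((2*g)/((2*B)))*g + 6*g = ((2*g)*(1/(2*B)))*g + 6*g = (g/B)*g + 6*g = g**2/B + 6*g = 6*g + g**2/B)
d(I, f) = -f**2*(-18 + f)/3 (d(I, f) = (f*(f + 6*(-3))/(-3))*f = (f*(-1/3)*(f - 18))*f = (f*(-1/3)*(-18 + f))*f = (-f*(-18 + f)/3)*f = -f**2*(-18 + f)/3)
(d(75, -76) + 2895)*(48418 - 2899) = ((1/3)*(-76)**2*(18 - 1*(-76)) + 2895)*(48418 - 2899) = ((1/3)*5776*(18 + 76) + 2895)*45519 = ((1/3)*5776*94 + 2895)*45519 = (542944/3 + 2895)*45519 = (551629/3)*45519 = 8369866817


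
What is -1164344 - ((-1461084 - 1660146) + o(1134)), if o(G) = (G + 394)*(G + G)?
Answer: -1508618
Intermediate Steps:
o(G) = 2*G*(394 + G) (o(G) = (394 + G)*(2*G) = 2*G*(394 + G))
-1164344 - ((-1461084 - 1660146) + o(1134)) = -1164344 - ((-1461084 - 1660146) + 2*1134*(394 + 1134)) = -1164344 - (-3121230 + 2*1134*1528) = -1164344 - (-3121230 + 3465504) = -1164344 - 1*344274 = -1164344 - 344274 = -1508618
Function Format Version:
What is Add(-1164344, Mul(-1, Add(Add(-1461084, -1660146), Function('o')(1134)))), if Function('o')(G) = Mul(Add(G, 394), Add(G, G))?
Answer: -1508618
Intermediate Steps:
Function('o')(G) = Mul(2, G, Add(394, G)) (Function('o')(G) = Mul(Add(394, G), Mul(2, G)) = Mul(2, G, Add(394, G)))
Add(-1164344, Mul(-1, Add(Add(-1461084, -1660146), Function('o')(1134)))) = Add(-1164344, Mul(-1, Add(Add(-1461084, -1660146), Mul(2, 1134, Add(394, 1134))))) = Add(-1164344, Mul(-1, Add(-3121230, Mul(2, 1134, 1528)))) = Add(-1164344, Mul(-1, Add(-3121230, 3465504))) = Add(-1164344, Mul(-1, 344274)) = Add(-1164344, -344274) = -1508618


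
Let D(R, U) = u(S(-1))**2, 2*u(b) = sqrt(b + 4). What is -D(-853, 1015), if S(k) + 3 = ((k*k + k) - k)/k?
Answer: 0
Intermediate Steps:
S(k) = -3 + k (S(k) = -3 + ((k*k + k) - k)/k = -3 + ((k**2 + k) - k)/k = -3 + ((k + k**2) - k)/k = -3 + k**2/k = -3 + k)
u(b) = sqrt(4 + b)/2 (u(b) = sqrt(b + 4)/2 = sqrt(4 + b)/2)
D(R, U) = 0 (D(R, U) = (sqrt(4 + (-3 - 1))/2)**2 = (sqrt(4 - 4)/2)**2 = (sqrt(0)/2)**2 = ((1/2)*0)**2 = 0**2 = 0)
-D(-853, 1015) = -1*0 = 0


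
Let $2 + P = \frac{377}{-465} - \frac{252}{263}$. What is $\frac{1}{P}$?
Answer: $- \frac{122295}{460921} \approx -0.26533$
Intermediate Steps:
$P = - \frac{460921}{122295}$ ($P = -2 + \left(\frac{377}{-465} - \frac{252}{263}\right) = -2 + \left(377 \left(- \frac{1}{465}\right) - \frac{252}{263}\right) = -2 - \frac{216331}{122295} = - \frac{460921}{122295} \approx -3.7689$)
$\frac{1}{P} = \frac{1}{- \frac{460921}{122295}} = - \frac{122295}{460921}$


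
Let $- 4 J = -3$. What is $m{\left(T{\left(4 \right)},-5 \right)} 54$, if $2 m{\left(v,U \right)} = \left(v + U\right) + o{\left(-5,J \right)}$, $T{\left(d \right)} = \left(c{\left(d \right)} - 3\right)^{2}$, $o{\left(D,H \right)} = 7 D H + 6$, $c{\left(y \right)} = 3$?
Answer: $- \frac{2727}{4} \approx -681.75$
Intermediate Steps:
$J = \frac{3}{4}$ ($J = \left(- \frac{1}{4}\right) \left(-3\right) = \frac{3}{4} \approx 0.75$)
$o{\left(D,H \right)} = 6 + 7 D H$ ($o{\left(D,H \right)} = 7 D H + 6 = 6 + 7 D H$)
$T{\left(d \right)} = 0$ ($T{\left(d \right)} = \left(3 - 3\right)^{2} = 0^{2} = 0$)
$m{\left(v,U \right)} = - \frac{81}{8} + \frac{U}{2} + \frac{v}{2}$ ($m{\left(v,U \right)} = \frac{\left(v + U\right) + \left(6 + 7 \left(-5\right) \frac{3}{4}\right)}{2} = \frac{\left(U + v\right) + \left(6 - \frac{105}{4}\right)}{2} = \frac{\left(U + v\right) - \frac{81}{4}}{2} = \frac{- \frac{81}{4} + U + v}{2} = - \frac{81}{8} + \frac{U}{2} + \frac{v}{2}$)
$m{\left(T{\left(4 \right)},-5 \right)} 54 = \left(- \frac{81}{8} + \frac{1}{2} \left(-5\right) + \frac{1}{2} \cdot 0\right) 54 = \left(- \frac{81}{8} - \frac{5}{2} + 0\right) 54 = \left(- \frac{101}{8}\right) 54 = - \frac{2727}{4}$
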